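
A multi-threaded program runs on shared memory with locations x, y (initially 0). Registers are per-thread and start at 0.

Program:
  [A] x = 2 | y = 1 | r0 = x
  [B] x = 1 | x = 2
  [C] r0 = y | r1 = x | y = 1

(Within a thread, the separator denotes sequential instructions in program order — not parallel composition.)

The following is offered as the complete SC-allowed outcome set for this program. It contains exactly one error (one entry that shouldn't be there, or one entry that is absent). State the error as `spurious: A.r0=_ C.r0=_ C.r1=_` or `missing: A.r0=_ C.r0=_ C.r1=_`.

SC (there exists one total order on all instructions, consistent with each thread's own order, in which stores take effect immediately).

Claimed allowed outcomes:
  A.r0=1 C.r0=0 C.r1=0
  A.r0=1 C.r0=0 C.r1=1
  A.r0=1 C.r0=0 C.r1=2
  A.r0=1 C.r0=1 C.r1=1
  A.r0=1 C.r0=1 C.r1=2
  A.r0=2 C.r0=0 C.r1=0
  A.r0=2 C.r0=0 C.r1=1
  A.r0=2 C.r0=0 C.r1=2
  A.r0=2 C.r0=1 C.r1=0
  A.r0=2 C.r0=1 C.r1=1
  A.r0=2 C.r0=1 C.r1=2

outcome vector order: (A.r0,C.r0,C.r1)
[SC] allowed = {1/0/0, 1/0/1, 1/0/2, 1/1/1, 1/1/2, 2/0/0, 2/0/1, 2/0/2, 2/1/1, 2/1/2}
claimed∖SC = {2/1/0}

spurious: A.r0=2 C.r0=1 C.r1=0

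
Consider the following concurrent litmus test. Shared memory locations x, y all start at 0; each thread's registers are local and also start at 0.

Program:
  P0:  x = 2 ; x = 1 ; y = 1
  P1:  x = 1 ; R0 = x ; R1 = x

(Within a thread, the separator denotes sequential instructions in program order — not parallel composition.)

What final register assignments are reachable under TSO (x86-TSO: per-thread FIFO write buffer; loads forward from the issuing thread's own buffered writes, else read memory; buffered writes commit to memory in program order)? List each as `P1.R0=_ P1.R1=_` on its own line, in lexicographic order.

P1.R0=1 P1.R1=1
P1.R0=1 P1.R1=2
P1.R0=2 P1.R1=1
P1.R0=2 P1.R1=2

outcome vector order: (P1.R0,P1.R1)
|TSO outcomes| = 4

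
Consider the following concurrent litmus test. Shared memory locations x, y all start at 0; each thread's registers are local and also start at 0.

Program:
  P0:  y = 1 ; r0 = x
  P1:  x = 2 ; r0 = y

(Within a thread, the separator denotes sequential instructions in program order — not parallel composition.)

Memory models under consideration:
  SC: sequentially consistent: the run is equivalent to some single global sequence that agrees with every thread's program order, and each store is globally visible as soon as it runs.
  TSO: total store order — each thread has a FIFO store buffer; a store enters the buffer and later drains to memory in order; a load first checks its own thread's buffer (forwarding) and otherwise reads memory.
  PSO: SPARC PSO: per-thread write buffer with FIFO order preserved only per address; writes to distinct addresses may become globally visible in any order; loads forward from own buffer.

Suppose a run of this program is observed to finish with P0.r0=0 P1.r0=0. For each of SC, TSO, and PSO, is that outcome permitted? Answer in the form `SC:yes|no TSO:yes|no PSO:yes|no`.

outcome vector order: (P0.r0,P1.r0)
SC: 3 outcomes — {<0 1>, <2 0>, <2 1>}
TSO: 4 outcomes — {<0 0>, <0 1>, <2 0>, <2 1>}
PSO: 4 outcomes — {<0 0>, <0 1>, <2 0>, <2 1>}
target <0 0> ∈ {TSO,PSO}

SC:no TSO:yes PSO:yes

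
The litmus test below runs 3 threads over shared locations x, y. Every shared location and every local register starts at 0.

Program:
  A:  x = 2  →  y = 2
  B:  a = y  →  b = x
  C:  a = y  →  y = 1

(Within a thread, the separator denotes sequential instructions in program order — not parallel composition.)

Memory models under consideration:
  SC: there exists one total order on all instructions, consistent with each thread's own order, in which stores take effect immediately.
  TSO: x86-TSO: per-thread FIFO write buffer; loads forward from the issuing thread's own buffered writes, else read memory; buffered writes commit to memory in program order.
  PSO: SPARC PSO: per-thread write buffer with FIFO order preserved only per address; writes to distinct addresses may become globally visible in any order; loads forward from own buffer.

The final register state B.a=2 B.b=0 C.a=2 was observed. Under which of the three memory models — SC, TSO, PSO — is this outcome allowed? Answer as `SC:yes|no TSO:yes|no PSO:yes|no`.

outcome vector order: (B.a,B.b,C.a)
SC (9): 0/0/0 0/0/2 0/2/0 0/2/2 1/0/0 1/2/0 1/2/2 2/2/0 2/2/2
TSO (9): 0/0/0 0/0/2 0/2/0 0/2/2 1/0/0 1/2/0 1/2/2 2/2/0 2/2/2
PSO (12): 0/0/0 0/0/2 0/2/0 0/2/2 1/0/0 1/0/2 1/2/0 1/2/2 2/0/0 2/0/2 2/2/0 2/2/2
target 2/0/2 ∈ {PSO}

SC:no TSO:no PSO:yes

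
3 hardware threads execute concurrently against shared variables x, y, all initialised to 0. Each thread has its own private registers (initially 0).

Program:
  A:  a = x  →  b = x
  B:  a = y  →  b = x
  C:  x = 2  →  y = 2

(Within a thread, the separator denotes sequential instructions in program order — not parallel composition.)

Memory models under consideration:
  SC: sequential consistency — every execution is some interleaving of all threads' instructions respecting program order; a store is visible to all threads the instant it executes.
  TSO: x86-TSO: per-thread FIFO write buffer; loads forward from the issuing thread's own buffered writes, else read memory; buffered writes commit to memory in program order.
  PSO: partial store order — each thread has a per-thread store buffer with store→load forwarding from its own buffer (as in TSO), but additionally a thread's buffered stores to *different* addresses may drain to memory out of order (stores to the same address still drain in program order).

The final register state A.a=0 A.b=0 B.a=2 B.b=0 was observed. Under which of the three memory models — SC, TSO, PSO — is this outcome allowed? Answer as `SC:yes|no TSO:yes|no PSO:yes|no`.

outcome vector order: (A.a,A.b,B.a,B.b)
under SC → 0000, 0002, 0022, 0200, 0202, 0222, 2200, 2202, 2222
under TSO → 0000, 0002, 0022, 0200, 0202, 0222, 2200, 2202, 2222
under PSO → 0000, 0002, 0020, 0022, 0200, 0202, 0220, 0222, 2200, 2202, 2220, 2222
target 0020 ∈ {PSO}

SC:no TSO:no PSO:yes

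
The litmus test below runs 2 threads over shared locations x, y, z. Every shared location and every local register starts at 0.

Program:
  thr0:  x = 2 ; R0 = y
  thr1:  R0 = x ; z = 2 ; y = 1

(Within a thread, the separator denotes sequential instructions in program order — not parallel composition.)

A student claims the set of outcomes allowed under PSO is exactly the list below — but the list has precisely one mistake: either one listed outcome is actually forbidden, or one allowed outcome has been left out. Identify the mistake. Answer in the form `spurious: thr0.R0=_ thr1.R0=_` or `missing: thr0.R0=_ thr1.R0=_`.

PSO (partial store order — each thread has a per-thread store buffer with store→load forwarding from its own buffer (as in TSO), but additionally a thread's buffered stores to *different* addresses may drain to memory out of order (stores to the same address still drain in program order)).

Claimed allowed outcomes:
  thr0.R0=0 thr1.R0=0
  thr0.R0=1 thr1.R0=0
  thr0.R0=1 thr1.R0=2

outcome vector order: (thr0.R0,thr1.R0)
PSO: 4 outcomes — {0/0; 0/2; 1/0; 1/2}
PSO∖claimed = {0/2}

missing: thr0.R0=0 thr1.R0=2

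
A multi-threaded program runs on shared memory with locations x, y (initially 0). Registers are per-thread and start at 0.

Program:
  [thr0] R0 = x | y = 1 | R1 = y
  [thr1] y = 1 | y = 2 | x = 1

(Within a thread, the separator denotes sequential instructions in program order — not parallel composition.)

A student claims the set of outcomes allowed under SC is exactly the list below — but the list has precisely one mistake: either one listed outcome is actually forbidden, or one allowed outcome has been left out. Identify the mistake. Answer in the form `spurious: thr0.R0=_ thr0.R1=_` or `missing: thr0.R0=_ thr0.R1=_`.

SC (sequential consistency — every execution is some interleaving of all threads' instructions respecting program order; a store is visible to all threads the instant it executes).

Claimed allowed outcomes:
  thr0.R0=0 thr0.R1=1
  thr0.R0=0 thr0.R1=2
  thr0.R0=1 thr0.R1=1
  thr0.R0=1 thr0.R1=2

outcome vector order: (thr0.R0,thr0.R1)
SC (3): <0 1>, <0 2>, <1 1>
claimed∖SC = {<1 2>}

spurious: thr0.R0=1 thr0.R1=2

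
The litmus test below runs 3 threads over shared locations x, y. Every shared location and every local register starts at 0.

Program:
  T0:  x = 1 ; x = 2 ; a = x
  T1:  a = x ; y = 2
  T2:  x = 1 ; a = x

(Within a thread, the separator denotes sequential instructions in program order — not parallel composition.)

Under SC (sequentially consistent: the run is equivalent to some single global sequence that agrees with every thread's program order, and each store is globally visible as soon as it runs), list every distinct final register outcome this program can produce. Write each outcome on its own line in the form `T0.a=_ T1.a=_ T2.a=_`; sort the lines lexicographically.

T0.a=1 T1.a=0 T2.a=1
T0.a=1 T1.a=1 T2.a=1
T0.a=1 T1.a=2 T2.a=1
T0.a=2 T1.a=0 T2.a=1
T0.a=2 T1.a=0 T2.a=2
T0.a=2 T1.a=1 T2.a=1
T0.a=2 T1.a=1 T2.a=2
T0.a=2 T1.a=2 T2.a=1
T0.a=2 T1.a=2 T2.a=2

outcome vector order: (T0.a,T1.a,T2.a)
|SC outcomes| = 9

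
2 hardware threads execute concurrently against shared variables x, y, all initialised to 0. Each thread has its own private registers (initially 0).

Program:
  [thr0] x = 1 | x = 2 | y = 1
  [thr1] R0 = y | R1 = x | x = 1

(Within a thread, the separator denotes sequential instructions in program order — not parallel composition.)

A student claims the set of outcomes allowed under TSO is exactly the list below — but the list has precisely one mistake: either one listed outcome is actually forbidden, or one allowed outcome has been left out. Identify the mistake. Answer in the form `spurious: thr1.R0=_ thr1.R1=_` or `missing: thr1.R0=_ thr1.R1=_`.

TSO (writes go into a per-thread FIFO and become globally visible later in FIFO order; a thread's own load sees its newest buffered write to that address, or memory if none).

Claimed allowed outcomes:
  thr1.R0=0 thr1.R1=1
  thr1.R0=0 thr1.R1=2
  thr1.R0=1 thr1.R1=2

missing: thr1.R0=0 thr1.R1=0

outcome vector order: (thr1.R0,thr1.R1)
TSO: 4 outcomes — {0/0; 0/1; 0/2; 1/2}
TSO∖claimed = {0/0}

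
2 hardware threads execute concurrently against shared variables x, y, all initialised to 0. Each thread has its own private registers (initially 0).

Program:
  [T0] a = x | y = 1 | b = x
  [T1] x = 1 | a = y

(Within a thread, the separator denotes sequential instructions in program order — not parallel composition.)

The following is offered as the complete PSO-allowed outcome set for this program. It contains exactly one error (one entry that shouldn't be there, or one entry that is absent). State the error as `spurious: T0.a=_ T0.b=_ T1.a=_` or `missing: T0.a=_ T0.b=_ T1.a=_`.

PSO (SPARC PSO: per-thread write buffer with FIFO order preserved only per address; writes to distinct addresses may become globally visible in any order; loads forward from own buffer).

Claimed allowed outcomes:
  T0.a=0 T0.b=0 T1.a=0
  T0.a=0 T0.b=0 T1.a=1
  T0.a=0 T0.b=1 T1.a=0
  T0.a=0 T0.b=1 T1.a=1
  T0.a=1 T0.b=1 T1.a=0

outcome vector order: (T0.a,T0.b,T1.a)
PSO (6): 0/0/0, 0/0/1, 0/1/0, 0/1/1, 1/1/0, 1/1/1
PSO∖claimed = {1/1/1}

missing: T0.a=1 T0.b=1 T1.a=1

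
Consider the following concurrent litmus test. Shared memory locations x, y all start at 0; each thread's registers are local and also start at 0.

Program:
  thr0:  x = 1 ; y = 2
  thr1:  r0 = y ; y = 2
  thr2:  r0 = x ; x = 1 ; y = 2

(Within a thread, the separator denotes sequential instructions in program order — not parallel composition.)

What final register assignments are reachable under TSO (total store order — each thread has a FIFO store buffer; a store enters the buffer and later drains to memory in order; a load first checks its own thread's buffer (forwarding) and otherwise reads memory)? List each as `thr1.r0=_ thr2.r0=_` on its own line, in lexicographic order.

thr1.r0=0 thr2.r0=0
thr1.r0=0 thr2.r0=1
thr1.r0=2 thr2.r0=0
thr1.r0=2 thr2.r0=1

outcome vector order: (thr1.r0,thr2.r0)
|TSO outcomes| = 4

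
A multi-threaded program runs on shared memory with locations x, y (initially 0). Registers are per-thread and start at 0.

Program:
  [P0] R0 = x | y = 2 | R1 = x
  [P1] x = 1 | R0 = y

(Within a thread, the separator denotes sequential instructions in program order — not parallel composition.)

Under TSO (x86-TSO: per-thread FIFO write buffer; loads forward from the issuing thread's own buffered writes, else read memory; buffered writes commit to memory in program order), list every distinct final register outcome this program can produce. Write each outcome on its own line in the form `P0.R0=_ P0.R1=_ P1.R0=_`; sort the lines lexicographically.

P0.R0=0 P0.R1=0 P1.R0=0
P0.R0=0 P0.R1=0 P1.R0=2
P0.R0=0 P0.R1=1 P1.R0=0
P0.R0=0 P0.R1=1 P1.R0=2
P0.R0=1 P0.R1=1 P1.R0=0
P0.R0=1 P0.R1=1 P1.R0=2

outcome vector order: (P0.R0,P0.R1,P1.R0)
|TSO outcomes| = 6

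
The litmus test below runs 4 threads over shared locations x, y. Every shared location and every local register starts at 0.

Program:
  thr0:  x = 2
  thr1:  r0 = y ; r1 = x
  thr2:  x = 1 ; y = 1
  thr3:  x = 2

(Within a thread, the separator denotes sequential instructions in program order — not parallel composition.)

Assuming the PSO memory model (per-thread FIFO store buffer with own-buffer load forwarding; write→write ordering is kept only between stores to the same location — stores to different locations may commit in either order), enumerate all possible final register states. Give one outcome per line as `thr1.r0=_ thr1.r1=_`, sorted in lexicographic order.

outcome vector order: (thr1.r0,thr1.r1)
|PSO outcomes| = 6

thr1.r0=0 thr1.r1=0
thr1.r0=0 thr1.r1=1
thr1.r0=0 thr1.r1=2
thr1.r0=1 thr1.r1=0
thr1.r0=1 thr1.r1=1
thr1.r0=1 thr1.r1=2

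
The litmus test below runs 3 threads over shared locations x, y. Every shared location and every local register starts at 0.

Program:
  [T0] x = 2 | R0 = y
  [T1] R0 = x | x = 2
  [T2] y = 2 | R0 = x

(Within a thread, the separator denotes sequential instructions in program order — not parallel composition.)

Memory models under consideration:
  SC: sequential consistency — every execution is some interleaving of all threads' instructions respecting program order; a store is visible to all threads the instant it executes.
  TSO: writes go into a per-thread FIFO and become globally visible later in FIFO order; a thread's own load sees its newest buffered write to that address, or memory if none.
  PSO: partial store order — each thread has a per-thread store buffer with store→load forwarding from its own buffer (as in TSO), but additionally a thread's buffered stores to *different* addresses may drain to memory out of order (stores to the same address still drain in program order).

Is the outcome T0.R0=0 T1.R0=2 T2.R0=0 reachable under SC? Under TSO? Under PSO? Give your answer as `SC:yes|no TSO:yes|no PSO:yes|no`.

outcome vector order: (T0.R0,T1.R0,T2.R0)
SC: 6 outcomes — {<0 0 2>; <0 2 2>; <2 0 0>; <2 0 2>; <2 2 0>; <2 2 2>}
TSO: 8 outcomes — {<0 0 0>; <0 0 2>; <0 2 0>; <0 2 2>; <2 0 0>; <2 0 2>; <2 2 0>; <2 2 2>}
PSO: 8 outcomes — {<0 0 0>; <0 0 2>; <0 2 0>; <0 2 2>; <2 0 0>; <2 0 2>; <2 2 0>; <2 2 2>}
target <0 2 0> ∈ {TSO,PSO}

SC:no TSO:yes PSO:yes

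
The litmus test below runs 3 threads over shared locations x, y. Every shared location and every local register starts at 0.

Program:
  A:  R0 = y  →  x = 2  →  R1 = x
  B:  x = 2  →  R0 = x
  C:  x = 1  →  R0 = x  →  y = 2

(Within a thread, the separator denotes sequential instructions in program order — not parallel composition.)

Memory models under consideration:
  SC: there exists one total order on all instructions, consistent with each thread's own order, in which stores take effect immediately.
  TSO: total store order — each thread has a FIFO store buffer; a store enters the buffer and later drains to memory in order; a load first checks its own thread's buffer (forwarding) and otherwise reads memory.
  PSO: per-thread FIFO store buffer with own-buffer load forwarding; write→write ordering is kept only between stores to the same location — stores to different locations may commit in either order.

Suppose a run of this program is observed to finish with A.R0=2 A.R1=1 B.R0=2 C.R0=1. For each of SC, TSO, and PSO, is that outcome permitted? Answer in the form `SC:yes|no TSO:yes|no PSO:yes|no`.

SC:no TSO:no PSO:yes

outcome vector order: (A.R0,A.R1,B.R0,C.R0)
SC (10): (0,1,1,1); (0,1,2,1); (0,1,2,2); (0,2,1,1); (0,2,1,2); (0,2,2,1); (0,2,2,2); (2,2,1,1); (2,2,2,1); (2,2,2,2)
TSO (10): (0,1,1,1); (0,1,2,1); (0,1,2,2); (0,2,1,1); (0,2,1,2); (0,2,2,1); (0,2,2,2); (2,2,1,1); (2,2,2,1); (2,2,2,2)
PSO (12): (0,1,1,1); (0,1,2,1); (0,1,2,2); (0,2,1,1); (0,2,1,2); (0,2,2,1); (0,2,2,2); (2,1,1,1); (2,1,2,1); (2,2,1,1); (2,2,2,1); (2,2,2,2)
target (2,1,2,1) ∈ {PSO}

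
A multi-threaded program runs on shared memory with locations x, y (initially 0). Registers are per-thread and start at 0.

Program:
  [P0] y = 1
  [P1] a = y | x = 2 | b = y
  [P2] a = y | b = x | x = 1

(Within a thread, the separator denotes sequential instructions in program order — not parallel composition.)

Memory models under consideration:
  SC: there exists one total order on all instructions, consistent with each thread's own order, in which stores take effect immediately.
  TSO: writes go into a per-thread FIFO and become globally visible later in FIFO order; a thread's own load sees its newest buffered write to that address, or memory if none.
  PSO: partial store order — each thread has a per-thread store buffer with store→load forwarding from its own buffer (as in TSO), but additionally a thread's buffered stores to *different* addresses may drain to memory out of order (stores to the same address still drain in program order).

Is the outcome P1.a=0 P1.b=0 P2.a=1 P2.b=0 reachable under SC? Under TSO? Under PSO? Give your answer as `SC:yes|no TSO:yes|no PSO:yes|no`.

outcome vector order: (P1.a,P1.b,P2.a,P2.b)
[SC] allowed = {<0 0 0 0> <0 0 0 2> <0 0 1 2> <0 1 0 0> <0 1 0 2> <0 1 1 0> <0 1 1 2> <1 1 0 0> <1 1 0 2> <1 1 1 0> <1 1 1 2>}
[TSO] allowed = {<0 0 0 0> <0 0 0 2> <0 0 1 0> <0 0 1 2> <0 1 0 0> <0 1 0 2> <0 1 1 0> <0 1 1 2> <1 1 0 0> <1 1 0 2> <1 1 1 0> <1 1 1 2>}
[PSO] allowed = {<0 0 0 0> <0 0 0 2> <0 0 1 0> <0 0 1 2> <0 1 0 0> <0 1 0 2> <0 1 1 0> <0 1 1 2> <1 1 0 0> <1 1 0 2> <1 1 1 0> <1 1 1 2>}
target <0 0 1 0> ∈ {TSO,PSO}

SC:no TSO:yes PSO:yes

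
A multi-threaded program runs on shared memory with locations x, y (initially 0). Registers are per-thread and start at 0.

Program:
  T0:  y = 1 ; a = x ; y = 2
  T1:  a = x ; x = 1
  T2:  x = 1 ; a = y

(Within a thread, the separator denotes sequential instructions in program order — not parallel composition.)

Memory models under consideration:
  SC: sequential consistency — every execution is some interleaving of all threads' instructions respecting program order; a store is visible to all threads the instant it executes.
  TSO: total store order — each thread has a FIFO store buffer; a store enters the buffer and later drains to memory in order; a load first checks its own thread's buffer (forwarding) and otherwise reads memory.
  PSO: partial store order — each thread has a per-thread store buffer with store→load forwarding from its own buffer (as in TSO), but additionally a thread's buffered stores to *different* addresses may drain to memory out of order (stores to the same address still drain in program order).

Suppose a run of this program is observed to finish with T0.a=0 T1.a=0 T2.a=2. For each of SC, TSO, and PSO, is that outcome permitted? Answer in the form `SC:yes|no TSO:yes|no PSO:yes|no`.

outcome vector order: (T0.a,T1.a,T2.a)
[SC] allowed = {0/0/1 0/0/2 0/1/1 0/1/2 1/0/0 1/0/1 1/0/2 1/1/0 1/1/1 1/1/2}
[TSO] allowed = {0/0/0 0/0/1 0/0/2 0/1/0 0/1/1 0/1/2 1/0/0 1/0/1 1/0/2 1/1/0 1/1/1 1/1/2}
[PSO] allowed = {0/0/0 0/0/1 0/0/2 0/1/0 0/1/1 0/1/2 1/0/0 1/0/1 1/0/2 1/1/0 1/1/1 1/1/2}
target 0/0/2 ∈ {SC,TSO,PSO}

SC:yes TSO:yes PSO:yes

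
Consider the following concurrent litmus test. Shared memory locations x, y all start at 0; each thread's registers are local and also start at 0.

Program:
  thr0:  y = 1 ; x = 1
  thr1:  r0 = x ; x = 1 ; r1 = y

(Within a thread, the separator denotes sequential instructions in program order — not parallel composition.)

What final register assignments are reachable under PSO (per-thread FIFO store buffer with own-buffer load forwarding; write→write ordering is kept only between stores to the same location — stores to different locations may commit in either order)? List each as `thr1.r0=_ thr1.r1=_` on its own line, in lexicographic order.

thr1.r0=0 thr1.r1=0
thr1.r0=0 thr1.r1=1
thr1.r0=1 thr1.r1=0
thr1.r0=1 thr1.r1=1

outcome vector order: (thr1.r0,thr1.r1)
|PSO outcomes| = 4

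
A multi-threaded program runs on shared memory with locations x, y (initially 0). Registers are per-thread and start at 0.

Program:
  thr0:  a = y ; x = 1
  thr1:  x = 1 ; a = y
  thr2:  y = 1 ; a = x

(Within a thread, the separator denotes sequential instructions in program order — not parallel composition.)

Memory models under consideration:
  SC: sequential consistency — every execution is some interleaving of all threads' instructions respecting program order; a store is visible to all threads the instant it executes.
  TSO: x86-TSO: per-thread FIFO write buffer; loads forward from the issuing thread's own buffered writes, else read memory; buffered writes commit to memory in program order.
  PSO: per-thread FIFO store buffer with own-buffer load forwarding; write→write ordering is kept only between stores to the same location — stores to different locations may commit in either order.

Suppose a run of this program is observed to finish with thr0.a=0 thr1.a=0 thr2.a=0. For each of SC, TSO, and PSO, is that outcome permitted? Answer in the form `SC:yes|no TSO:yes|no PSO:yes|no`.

SC:no TSO:yes PSO:yes

outcome vector order: (thr0.a,thr1.a,thr2.a)
SC: 6 outcomes — {<0 0 1>; <0 1 0>; <0 1 1>; <1 0 1>; <1 1 0>; <1 1 1>}
TSO: 8 outcomes — {<0 0 0>; <0 0 1>; <0 1 0>; <0 1 1>; <1 0 0>; <1 0 1>; <1 1 0>; <1 1 1>}
PSO: 8 outcomes — {<0 0 0>; <0 0 1>; <0 1 0>; <0 1 1>; <1 0 0>; <1 0 1>; <1 1 0>; <1 1 1>}
target <0 0 0> ∈ {TSO,PSO}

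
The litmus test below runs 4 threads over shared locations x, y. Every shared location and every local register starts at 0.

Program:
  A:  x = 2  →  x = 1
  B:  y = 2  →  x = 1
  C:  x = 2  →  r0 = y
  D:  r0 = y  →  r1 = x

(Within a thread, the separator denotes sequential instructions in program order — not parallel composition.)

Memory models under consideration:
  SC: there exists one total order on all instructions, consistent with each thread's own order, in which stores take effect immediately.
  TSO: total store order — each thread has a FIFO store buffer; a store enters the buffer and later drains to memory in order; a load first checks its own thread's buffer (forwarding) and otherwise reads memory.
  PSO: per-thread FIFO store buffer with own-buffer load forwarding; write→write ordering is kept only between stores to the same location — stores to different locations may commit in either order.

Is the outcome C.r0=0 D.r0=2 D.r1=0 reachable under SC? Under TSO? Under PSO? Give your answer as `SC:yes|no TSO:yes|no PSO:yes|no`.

outcome vector order: (C.r0,D.r0,D.r1)
under SC → 0/0/0, 0/0/1, 0/0/2, 0/2/1, 0/2/2, 2/0/0, 2/0/1, 2/0/2, 2/2/0, 2/2/1, 2/2/2
under TSO → 0/0/0, 0/0/1, 0/0/2, 0/2/0, 0/2/1, 0/2/2, 2/0/0, 2/0/1, 2/0/2, 2/2/0, 2/2/1, 2/2/2
under PSO → 0/0/0, 0/0/1, 0/0/2, 0/2/0, 0/2/1, 0/2/2, 2/0/0, 2/0/1, 2/0/2, 2/2/0, 2/2/1, 2/2/2
target 0/2/0 ∈ {TSO,PSO}

SC:no TSO:yes PSO:yes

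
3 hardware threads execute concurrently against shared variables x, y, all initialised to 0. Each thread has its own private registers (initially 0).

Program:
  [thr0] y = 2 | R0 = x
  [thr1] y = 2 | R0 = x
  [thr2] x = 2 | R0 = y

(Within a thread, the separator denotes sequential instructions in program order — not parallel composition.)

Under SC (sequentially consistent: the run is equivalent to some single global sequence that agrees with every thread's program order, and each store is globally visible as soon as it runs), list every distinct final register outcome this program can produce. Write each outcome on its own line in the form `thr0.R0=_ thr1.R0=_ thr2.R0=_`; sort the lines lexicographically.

outcome vector order: (thr0.R0,thr1.R0,thr2.R0)
|SC outcomes| = 5

thr0.R0=0 thr1.R0=0 thr2.R0=2
thr0.R0=0 thr1.R0=2 thr2.R0=2
thr0.R0=2 thr1.R0=0 thr2.R0=2
thr0.R0=2 thr1.R0=2 thr2.R0=0
thr0.R0=2 thr1.R0=2 thr2.R0=2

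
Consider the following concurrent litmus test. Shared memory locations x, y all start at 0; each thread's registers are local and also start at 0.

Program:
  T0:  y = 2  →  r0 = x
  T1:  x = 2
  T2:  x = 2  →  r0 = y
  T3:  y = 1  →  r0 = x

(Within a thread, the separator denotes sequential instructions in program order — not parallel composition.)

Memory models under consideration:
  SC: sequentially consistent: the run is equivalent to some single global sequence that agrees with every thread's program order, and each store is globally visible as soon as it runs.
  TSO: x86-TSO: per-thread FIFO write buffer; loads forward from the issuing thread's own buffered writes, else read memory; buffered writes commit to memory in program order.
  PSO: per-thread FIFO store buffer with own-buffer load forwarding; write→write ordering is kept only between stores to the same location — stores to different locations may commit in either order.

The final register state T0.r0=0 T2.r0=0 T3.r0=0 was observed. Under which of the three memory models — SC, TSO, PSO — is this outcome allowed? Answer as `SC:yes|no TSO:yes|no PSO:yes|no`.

outcome vector order: (T0.r0,T2.r0,T3.r0)
SC (9): (0,1,0); (0,1,2); (0,2,0); (0,2,2); (2,0,2); (2,1,0); (2,1,2); (2,2,0); (2,2,2)
TSO (12): (0,0,0); (0,0,2); (0,1,0); (0,1,2); (0,2,0); (0,2,2); (2,0,0); (2,0,2); (2,1,0); (2,1,2); (2,2,0); (2,2,2)
PSO (12): (0,0,0); (0,0,2); (0,1,0); (0,1,2); (0,2,0); (0,2,2); (2,0,0); (2,0,2); (2,1,0); (2,1,2); (2,2,0); (2,2,2)
target (0,0,0) ∈ {TSO,PSO}

SC:no TSO:yes PSO:yes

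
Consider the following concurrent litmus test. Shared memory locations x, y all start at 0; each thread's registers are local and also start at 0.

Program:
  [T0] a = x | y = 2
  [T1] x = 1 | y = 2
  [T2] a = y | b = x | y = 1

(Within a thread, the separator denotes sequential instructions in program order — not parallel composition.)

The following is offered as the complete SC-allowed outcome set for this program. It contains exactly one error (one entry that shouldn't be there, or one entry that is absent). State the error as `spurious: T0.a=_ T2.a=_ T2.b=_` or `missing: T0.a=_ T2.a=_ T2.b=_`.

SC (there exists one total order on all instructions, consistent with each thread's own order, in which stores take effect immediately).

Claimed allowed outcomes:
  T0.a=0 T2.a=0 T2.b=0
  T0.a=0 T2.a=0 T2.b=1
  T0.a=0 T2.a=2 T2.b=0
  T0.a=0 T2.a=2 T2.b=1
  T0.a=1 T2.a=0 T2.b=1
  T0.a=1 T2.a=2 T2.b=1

missing: T0.a=1 T2.a=0 T2.b=0

outcome vector order: (T0.a,T2.a,T2.b)
under SC → 0/0/0, 0/0/1, 0/2/0, 0/2/1, 1/0/0, 1/0/1, 1/2/1
SC∖claimed = {1/0/0}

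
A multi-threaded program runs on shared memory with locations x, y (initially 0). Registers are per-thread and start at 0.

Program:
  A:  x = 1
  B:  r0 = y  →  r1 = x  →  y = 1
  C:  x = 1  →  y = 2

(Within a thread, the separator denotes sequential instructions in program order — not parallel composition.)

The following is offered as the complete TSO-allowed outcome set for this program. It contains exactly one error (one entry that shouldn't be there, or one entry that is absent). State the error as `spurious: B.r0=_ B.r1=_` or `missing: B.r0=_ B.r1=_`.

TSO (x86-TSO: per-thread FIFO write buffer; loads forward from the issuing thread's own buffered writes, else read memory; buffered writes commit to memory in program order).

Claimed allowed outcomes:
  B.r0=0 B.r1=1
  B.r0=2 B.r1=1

missing: B.r0=0 B.r1=0

outcome vector order: (B.r0,B.r1)
under TSO → <0 0>; <0 1>; <2 1>
TSO∖claimed = {<0 0>}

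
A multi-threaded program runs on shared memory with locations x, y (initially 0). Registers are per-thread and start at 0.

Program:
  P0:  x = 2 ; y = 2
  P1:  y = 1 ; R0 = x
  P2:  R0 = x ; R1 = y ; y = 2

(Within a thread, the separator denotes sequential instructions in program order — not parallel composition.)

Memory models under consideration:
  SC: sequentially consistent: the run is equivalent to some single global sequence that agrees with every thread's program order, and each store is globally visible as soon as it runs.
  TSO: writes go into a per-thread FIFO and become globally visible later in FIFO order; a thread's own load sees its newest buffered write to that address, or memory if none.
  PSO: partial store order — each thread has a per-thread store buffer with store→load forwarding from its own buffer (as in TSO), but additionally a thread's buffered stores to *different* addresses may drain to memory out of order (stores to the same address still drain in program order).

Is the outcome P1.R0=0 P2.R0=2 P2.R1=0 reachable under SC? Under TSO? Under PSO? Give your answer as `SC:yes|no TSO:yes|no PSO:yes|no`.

outcome vector order: (P1.R0,P2.R0,P2.R1)
SC: 11 outcomes — {(0,0,0) (0,0,1) (0,0,2) (0,2,1) (0,2,2) (2,0,0) (2,0,1) (2,0,2) (2,2,0) (2,2,1) (2,2,2)}
TSO: 12 outcomes — {(0,0,0) (0,0,1) (0,0,2) (0,2,0) (0,2,1) (0,2,2) (2,0,0) (2,0,1) (2,0,2) (2,2,0) (2,2,1) (2,2,2)}
PSO: 12 outcomes — {(0,0,0) (0,0,1) (0,0,2) (0,2,0) (0,2,1) (0,2,2) (2,0,0) (2,0,1) (2,0,2) (2,2,0) (2,2,1) (2,2,2)}
target (0,2,0) ∈ {TSO,PSO}

SC:no TSO:yes PSO:yes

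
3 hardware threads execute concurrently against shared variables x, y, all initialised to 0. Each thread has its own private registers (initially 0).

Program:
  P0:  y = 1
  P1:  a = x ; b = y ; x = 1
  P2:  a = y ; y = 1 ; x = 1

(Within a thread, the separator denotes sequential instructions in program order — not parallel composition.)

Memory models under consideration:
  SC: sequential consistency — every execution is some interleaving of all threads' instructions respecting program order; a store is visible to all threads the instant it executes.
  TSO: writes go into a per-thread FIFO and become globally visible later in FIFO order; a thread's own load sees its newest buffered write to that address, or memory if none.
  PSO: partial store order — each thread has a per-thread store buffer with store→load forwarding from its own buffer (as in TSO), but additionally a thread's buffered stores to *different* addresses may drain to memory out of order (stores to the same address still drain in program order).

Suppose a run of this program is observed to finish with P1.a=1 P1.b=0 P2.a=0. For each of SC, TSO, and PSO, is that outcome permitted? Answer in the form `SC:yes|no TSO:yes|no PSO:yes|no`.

outcome vector order: (P1.a,P1.b,P2.a)
SC (6): 0/0/0; 0/0/1; 0/1/0; 0/1/1; 1/1/0; 1/1/1
TSO (6): 0/0/0; 0/0/1; 0/1/0; 0/1/1; 1/1/0; 1/1/1
PSO (7): 0/0/0; 0/0/1; 0/1/0; 0/1/1; 1/0/0; 1/1/0; 1/1/1
target 1/0/0 ∈ {PSO}

SC:no TSO:no PSO:yes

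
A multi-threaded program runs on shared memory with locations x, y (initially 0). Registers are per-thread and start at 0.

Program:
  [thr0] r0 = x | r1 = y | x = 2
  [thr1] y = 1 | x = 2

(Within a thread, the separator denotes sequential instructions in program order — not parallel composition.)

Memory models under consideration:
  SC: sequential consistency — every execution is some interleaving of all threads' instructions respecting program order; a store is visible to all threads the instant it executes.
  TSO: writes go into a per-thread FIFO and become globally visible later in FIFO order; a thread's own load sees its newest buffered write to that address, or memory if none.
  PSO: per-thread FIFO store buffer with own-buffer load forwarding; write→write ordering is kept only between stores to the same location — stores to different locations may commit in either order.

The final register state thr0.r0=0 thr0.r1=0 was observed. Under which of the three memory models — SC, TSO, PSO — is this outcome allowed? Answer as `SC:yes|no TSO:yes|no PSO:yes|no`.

outcome vector order: (thr0.r0,thr0.r1)
[SC] allowed = {00 01 21}
[TSO] allowed = {00 01 21}
[PSO] allowed = {00 01 20 21}
target 00 ∈ {SC,TSO,PSO}

SC:yes TSO:yes PSO:yes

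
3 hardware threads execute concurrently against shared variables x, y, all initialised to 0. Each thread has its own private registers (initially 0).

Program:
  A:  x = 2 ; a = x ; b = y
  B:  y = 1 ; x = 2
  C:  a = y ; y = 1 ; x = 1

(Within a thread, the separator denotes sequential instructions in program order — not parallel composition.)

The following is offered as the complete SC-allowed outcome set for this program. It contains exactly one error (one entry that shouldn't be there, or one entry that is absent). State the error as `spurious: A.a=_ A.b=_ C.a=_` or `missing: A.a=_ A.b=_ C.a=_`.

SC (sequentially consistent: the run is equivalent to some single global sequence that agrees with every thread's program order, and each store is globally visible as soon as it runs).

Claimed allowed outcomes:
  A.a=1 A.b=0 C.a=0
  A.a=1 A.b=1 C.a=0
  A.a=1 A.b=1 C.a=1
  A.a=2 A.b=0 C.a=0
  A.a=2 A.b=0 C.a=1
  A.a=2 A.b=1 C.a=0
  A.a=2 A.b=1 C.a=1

spurious: A.a=1 A.b=0 C.a=0

outcome vector order: (A.a,A.b,C.a)
[SC] allowed = {1/1/0; 1/1/1; 2/0/0; 2/0/1; 2/1/0; 2/1/1}
claimed∖SC = {1/0/0}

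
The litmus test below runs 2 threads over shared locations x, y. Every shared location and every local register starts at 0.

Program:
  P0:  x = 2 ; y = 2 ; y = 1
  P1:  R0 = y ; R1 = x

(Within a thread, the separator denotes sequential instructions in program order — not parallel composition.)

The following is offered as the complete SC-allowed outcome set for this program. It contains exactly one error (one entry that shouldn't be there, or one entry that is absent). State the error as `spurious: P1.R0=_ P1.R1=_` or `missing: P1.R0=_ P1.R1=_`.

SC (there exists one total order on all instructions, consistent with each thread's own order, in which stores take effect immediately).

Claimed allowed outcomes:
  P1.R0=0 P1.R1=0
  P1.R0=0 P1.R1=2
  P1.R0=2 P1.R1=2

outcome vector order: (P1.R0,P1.R1)
SC (4): 00 02 12 22
SC∖claimed = {12}

missing: P1.R0=1 P1.R1=2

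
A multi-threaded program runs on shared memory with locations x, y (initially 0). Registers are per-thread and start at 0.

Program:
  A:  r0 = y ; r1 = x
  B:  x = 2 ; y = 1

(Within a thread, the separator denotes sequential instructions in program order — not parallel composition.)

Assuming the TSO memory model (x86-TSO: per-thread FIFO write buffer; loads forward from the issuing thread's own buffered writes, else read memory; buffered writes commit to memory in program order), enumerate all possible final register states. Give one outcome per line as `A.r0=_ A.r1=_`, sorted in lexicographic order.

A.r0=0 A.r1=0
A.r0=0 A.r1=2
A.r0=1 A.r1=2

outcome vector order: (A.r0,A.r1)
|TSO outcomes| = 3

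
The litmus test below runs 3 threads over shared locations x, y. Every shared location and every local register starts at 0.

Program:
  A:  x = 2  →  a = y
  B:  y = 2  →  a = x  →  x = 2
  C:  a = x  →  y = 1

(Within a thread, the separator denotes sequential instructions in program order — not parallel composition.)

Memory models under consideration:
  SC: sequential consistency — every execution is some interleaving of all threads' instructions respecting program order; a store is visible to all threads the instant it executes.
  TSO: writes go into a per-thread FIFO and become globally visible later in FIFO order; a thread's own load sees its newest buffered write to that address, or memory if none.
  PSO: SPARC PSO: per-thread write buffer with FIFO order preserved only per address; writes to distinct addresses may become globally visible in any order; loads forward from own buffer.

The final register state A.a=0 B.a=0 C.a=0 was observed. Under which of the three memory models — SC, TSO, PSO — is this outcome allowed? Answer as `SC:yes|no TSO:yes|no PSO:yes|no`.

outcome vector order: (A.a,B.a,C.a)
SC: 10 outcomes — {(0,2,0), (0,2,2), (1,0,0), (1,0,2), (1,2,0), (1,2,2), (2,0,0), (2,0,2), (2,2,0), (2,2,2)}
TSO: 12 outcomes — {(0,0,0), (0,0,2), (0,2,0), (0,2,2), (1,0,0), (1,0,2), (1,2,0), (1,2,2), (2,0,0), (2,0,2), (2,2,0), (2,2,2)}
PSO: 12 outcomes — {(0,0,0), (0,0,2), (0,2,0), (0,2,2), (1,0,0), (1,0,2), (1,2,0), (1,2,2), (2,0,0), (2,0,2), (2,2,0), (2,2,2)}
target (0,0,0) ∈ {TSO,PSO}

SC:no TSO:yes PSO:yes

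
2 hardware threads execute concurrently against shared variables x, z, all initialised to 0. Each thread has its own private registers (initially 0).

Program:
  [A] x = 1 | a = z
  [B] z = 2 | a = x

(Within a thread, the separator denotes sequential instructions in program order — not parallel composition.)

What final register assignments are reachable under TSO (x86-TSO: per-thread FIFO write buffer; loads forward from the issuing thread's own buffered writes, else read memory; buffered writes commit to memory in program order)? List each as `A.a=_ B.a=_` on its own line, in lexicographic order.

A.a=0 B.a=0
A.a=0 B.a=1
A.a=2 B.a=0
A.a=2 B.a=1

outcome vector order: (A.a,B.a)
|TSO outcomes| = 4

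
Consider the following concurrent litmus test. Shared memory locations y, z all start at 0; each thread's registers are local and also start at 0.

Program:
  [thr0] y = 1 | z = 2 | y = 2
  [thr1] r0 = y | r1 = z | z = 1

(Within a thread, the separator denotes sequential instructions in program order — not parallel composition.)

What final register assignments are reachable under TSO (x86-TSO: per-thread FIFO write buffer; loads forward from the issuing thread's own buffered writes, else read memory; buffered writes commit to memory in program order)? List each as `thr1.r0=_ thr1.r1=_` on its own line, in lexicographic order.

outcome vector order: (thr1.r0,thr1.r1)
|TSO outcomes| = 5

thr1.r0=0 thr1.r1=0
thr1.r0=0 thr1.r1=2
thr1.r0=1 thr1.r1=0
thr1.r0=1 thr1.r1=2
thr1.r0=2 thr1.r1=2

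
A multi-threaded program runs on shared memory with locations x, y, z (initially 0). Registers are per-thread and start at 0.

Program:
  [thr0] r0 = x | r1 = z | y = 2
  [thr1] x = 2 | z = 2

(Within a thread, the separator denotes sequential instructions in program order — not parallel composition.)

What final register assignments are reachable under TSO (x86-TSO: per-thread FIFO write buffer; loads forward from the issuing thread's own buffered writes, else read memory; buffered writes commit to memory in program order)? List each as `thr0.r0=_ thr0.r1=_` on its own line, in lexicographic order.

thr0.r0=0 thr0.r1=0
thr0.r0=0 thr0.r1=2
thr0.r0=2 thr0.r1=0
thr0.r0=2 thr0.r1=2

outcome vector order: (thr0.r0,thr0.r1)
|TSO outcomes| = 4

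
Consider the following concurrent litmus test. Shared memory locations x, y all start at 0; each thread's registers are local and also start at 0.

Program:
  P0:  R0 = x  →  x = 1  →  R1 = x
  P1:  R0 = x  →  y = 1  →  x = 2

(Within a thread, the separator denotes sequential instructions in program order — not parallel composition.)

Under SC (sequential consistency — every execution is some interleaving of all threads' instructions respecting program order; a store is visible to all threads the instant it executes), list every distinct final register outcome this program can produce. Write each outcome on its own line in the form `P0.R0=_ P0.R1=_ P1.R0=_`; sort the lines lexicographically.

P0.R0=0 P0.R1=1 P1.R0=0
P0.R0=0 P0.R1=1 P1.R0=1
P0.R0=0 P0.R1=2 P1.R0=0
P0.R0=0 P0.R1=2 P1.R0=1
P0.R0=2 P0.R1=1 P1.R0=0

outcome vector order: (P0.R0,P0.R1,P1.R0)
|SC outcomes| = 5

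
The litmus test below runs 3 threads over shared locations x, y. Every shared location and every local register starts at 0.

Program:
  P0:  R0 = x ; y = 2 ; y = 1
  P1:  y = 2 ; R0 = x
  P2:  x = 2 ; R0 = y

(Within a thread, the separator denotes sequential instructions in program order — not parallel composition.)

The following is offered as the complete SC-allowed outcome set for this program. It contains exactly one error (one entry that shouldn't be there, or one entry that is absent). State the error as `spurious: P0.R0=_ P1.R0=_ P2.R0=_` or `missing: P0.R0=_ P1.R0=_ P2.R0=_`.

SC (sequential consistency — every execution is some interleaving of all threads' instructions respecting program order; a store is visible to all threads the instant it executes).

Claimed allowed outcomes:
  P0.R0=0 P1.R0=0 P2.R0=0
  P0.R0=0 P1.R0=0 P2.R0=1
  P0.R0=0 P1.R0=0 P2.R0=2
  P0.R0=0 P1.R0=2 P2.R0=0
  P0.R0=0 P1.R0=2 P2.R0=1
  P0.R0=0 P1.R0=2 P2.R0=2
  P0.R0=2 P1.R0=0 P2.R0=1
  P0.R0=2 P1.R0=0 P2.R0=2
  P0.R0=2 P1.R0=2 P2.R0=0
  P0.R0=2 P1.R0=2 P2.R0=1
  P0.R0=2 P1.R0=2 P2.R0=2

spurious: P0.R0=0 P1.R0=0 P2.R0=0

outcome vector order: (P0.R0,P1.R0,P2.R0)
under SC → 001, 002, 020, 021, 022, 201, 202, 220, 221, 222
claimed∖SC = {000}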